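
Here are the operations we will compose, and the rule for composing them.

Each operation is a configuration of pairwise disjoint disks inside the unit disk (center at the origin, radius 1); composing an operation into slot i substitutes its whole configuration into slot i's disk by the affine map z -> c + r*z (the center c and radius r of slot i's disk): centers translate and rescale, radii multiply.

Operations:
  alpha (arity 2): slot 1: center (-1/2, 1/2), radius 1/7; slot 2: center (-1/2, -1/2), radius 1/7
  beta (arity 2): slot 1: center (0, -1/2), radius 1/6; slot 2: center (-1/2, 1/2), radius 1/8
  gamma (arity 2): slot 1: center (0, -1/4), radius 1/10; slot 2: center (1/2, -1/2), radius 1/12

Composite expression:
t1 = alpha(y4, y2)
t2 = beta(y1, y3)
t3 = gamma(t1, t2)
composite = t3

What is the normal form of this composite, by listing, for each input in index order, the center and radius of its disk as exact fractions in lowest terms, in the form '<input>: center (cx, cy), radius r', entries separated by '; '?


y1: center (1/2, -13/24), radius 1/72; y2: center (-1/20, -3/10), radius 1/70; y3: center (11/24, -11/24), radius 1/96; y4: center (-1/20, -1/5), radius 1/70

Only the slot chain above each y matters under gamma; compose those maps.
input y4: applying the 2 nested substitutions gives center (-1/20, -1/5), radius 1/70
input y2: applying the 2 nested substitutions gives center (-1/20, -3/10), radius 1/70
input y1: applying the 2 nested substitutions gives center (1/2, -13/24), radius 1/72
input y3: applying the 2 nested substitutions gives center (11/24, -11/24), radius 1/96


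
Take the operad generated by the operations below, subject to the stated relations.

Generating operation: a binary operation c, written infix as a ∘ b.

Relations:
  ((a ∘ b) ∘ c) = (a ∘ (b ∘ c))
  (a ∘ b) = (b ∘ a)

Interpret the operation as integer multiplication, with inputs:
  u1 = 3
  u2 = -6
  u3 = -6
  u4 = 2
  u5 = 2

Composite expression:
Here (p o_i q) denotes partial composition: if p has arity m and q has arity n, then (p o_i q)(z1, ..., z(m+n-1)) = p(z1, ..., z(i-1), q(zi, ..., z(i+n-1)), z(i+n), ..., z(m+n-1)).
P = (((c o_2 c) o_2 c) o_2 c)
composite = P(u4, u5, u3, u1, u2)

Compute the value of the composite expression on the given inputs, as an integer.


432

(u5 ∘ u3) = -12
((u5 ∘ u3) ∘ u1) = -36
(((u5 ∘ u3) ∘ u1) ∘ u2) = 216
(u4 ∘ (((u5 ∘ u3) ∘ u1) ∘ u2)) = 432


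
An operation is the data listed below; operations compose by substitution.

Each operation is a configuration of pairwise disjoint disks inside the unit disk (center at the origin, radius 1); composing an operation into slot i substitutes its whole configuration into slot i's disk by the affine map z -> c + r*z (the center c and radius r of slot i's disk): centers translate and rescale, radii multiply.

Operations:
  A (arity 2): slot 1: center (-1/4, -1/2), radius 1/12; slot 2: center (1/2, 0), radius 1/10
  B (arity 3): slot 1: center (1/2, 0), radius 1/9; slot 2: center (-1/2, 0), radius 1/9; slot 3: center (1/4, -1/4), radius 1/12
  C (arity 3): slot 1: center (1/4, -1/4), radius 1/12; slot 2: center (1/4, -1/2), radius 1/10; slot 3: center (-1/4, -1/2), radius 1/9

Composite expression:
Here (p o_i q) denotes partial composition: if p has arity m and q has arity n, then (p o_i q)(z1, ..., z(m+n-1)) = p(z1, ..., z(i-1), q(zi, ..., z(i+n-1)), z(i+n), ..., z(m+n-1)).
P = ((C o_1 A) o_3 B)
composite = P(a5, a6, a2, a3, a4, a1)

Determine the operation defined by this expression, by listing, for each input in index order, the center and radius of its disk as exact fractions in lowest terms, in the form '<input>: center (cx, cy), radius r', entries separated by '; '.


a1: center (-1/4, -1/2), radius 1/9; a2: center (3/10, -1/2), radius 1/90; a3: center (1/5, -1/2), radius 1/90; a4: center (11/40, -21/40), radius 1/120; a5: center (11/48, -7/24), radius 1/144; a6: center (7/24, -1/4), radius 1/120

Each a-disk chains the slot maps above it in C; radii multiply.
tracing a5 down its 2-map path: center (11/48, -7/24), radius 1/144
tracing a6 down its 2-map path: center (7/24, -1/4), radius 1/120
tracing a2 down its 2-map path: center (3/10, -1/2), radius 1/90
tracing a3 down its 2-map path: center (1/5, -1/2), radius 1/90
tracing a4 down its 2-map path: center (11/40, -21/40), radius 1/120
tracing a1 down its 1-map path: center (-1/4, -1/2), radius 1/9


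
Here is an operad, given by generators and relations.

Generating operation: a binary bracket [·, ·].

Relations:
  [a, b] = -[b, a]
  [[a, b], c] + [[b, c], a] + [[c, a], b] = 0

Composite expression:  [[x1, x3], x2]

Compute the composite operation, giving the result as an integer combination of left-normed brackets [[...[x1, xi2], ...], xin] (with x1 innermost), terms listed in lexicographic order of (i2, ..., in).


[[x1, x3], x2]

Skip Jacobi rewriting: expand, keep x1-initial words, read off terms.
Composite bracket: [[x1, x3], x2]
Each bracket splits as ab - ba, giving 4 signed words (2^2 = 4).
Collect the words opening with x1:
  sign of x1x3x2 is +1, so it contributes +[[x1, x3], x2]


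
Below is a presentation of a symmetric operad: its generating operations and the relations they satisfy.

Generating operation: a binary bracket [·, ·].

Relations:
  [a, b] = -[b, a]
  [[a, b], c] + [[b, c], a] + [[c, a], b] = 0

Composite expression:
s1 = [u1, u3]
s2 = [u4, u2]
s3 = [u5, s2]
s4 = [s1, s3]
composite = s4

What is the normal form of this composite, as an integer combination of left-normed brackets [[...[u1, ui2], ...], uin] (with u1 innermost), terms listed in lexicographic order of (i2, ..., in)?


[[[[u1, u3], u2], u4], u5] - [[[[u1, u3], u4], u2], u5] - [[[[u1, u3], u5], u2], u4] + [[[[u1, u3], u5], u4], u2]

Left-normed coefficients sit on the u1-initial expansion words.
Composite bracket: [[u1, u3], [u5, [u4, u2]]]
Expanding via [a, b] = ab - ba: 16 signed words (2^4 = 16).
Only words starting with u1 matter:
  u1u3u2u4u5 (sign +1) contributes +[[[[u1, u3], u2], u4], u5]
  u1u3u4u2u5 (sign -1) contributes -[[[[u1, u3], u4], u2], u5]
  u1u3u5u2u4 (sign -1) contributes -[[[[u1, u3], u5], u2], u4]
  u1u3u5u4u2 (sign +1) contributes +[[[[u1, u3], u5], u4], u2]


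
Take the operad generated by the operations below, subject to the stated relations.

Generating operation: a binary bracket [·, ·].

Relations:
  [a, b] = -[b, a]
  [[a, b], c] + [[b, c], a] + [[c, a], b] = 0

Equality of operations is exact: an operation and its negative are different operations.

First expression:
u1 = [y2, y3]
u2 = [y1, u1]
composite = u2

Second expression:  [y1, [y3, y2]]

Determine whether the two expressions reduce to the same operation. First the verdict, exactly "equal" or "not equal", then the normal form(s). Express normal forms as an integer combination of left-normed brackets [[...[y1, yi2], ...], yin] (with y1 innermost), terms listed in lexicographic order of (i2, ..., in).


The first expression, normalized: [[y1, y2], y3] - [[y1, y3], y2]
The second expression, normalized: -[[y1, y2], y3] + [[y1, y3], y2]
No match — not equal.

not equal: they reduce to [[y1, y2], y3] - [[y1, y3], y2] and -[[y1, y2], y3] + [[y1, y3], y2]


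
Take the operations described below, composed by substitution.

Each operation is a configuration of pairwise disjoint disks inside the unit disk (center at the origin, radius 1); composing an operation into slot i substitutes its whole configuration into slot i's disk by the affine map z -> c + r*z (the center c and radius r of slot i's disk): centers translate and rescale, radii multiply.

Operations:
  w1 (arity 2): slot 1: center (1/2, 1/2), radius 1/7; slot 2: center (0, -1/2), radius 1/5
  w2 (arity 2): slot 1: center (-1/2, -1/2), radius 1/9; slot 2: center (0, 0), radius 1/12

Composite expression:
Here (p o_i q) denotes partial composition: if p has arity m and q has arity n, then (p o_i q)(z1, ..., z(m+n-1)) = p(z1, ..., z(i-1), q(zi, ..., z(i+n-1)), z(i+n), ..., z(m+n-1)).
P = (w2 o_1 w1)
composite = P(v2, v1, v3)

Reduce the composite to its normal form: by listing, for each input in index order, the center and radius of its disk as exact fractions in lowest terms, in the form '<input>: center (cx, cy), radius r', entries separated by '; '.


v1: center (-1/2, -5/9), radius 1/45; v2: center (-4/9, -4/9), radius 1/63; v3: center (0, 0), radius 1/12

Below w2, radii multiply path by path; the v-disk centers shift.
input v2: composing its 2 substitution steps yields center (-4/9, -4/9), radius 1/63
input v1: composing its 2 substitution steps yields center (-1/2, -5/9), radius 1/45
input v3: composing its 1 substitution step yields center (0, 0), radius 1/12


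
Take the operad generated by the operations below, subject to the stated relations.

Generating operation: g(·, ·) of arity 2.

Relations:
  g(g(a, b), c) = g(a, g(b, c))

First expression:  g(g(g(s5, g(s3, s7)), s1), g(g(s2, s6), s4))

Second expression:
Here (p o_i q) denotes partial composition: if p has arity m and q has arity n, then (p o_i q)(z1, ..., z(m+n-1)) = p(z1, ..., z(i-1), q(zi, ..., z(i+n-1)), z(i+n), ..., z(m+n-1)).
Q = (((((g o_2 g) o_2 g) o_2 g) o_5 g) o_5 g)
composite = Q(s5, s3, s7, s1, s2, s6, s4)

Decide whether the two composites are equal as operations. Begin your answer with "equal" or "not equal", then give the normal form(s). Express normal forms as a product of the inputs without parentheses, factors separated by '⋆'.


equal; both compose to s5 ⋆ s3 ⋆ s7 ⋆ s1 ⋆ s2 ⋆ s6 ⋆ s4

In normal form, the first expression is s5 ⋆ s3 ⋆ s7 ⋆ s1 ⋆ s2 ⋆ s6 ⋆ s4
In normal form, the second expression is s5 ⋆ s3 ⋆ s7 ⋆ s1 ⋆ s2 ⋆ s6 ⋆ s4
The forms coincide; equal.


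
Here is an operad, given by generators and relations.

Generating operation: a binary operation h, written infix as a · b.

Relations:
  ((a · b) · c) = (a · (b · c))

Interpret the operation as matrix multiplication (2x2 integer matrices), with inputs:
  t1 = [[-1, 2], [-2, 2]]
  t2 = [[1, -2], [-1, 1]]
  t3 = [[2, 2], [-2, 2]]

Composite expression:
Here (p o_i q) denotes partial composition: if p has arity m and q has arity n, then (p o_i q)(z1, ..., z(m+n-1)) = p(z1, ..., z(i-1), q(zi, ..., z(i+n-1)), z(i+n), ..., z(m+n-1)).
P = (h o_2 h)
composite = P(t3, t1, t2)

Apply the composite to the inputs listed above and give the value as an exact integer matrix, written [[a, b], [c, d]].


[[-14, 20], [-2, 4]]

(t1 · t2) = [[-3, 4], [-4, 6]]
(t3 · (t1 · t2)) = [[-14, 20], [-2, 4]]


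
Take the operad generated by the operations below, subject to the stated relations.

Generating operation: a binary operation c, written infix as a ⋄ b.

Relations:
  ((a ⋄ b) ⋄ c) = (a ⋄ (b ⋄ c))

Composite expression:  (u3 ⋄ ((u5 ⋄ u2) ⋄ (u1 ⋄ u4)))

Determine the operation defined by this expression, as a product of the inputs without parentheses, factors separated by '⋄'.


u3 ⋄ u5 ⋄ u2 ⋄ u1 ⋄ u4

All parenthesizations of c agree; list the u-inputs left to right.
(u5 ⋄ u2) unparenthesizes to u5 ⋄ u2
(u1 ⋄ u4) unparenthesizes to u1 ⋄ u4
((u5 ⋄ u2) ⋄ (u1 ⋄ u4)) unparenthesizes to u5 ⋄ u2 ⋄ u1 ⋄ u4
(u3 ⋄ ((u5 ⋄ u2) ⋄ (u1 ⋄ u4))) unparenthesizes to u3 ⋄ u5 ⋄ u2 ⋄ u1 ⋄ u4


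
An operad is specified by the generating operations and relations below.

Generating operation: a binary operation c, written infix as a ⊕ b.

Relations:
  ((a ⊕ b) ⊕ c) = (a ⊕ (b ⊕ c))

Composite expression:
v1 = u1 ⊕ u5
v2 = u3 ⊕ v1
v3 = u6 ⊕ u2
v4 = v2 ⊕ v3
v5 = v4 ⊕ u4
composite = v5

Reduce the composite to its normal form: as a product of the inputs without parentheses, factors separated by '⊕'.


All parenthesizations of c agree; list the u-inputs left to right.
(u1 ⊕ u5) unparenthesizes to u1 ⊕ u5
(u3 ⊕ (u1 ⊕ u5)) unparenthesizes to u3 ⊕ u1 ⊕ u5
(u6 ⊕ u2) unparenthesizes to u6 ⊕ u2
((u3 ⊕ (u1 ⊕ u5)) ⊕ (u6 ⊕ u2)) unparenthesizes to u3 ⊕ u1 ⊕ u5 ⊕ u6 ⊕ u2
(((u3 ⊕ (u1 ⊕ u5)) ⊕ (u6 ⊕ u2)) ⊕ u4) unparenthesizes to u3 ⊕ u1 ⊕ u5 ⊕ u6 ⊕ u2 ⊕ u4

u3 ⊕ u1 ⊕ u5 ⊕ u6 ⊕ u2 ⊕ u4


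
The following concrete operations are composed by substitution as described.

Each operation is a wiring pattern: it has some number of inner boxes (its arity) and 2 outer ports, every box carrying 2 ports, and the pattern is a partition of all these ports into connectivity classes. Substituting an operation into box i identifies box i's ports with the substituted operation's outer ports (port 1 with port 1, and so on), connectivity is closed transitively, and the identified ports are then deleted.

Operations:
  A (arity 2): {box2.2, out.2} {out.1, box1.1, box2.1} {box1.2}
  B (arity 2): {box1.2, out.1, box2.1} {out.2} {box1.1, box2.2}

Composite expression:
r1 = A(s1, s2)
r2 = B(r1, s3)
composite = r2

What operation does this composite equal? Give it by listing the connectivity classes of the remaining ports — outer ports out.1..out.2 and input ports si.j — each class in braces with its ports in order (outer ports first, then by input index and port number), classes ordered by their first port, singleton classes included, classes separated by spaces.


{out.1, s2.2, s3.1} {out.2} {s1.1, s2.1, s3.2} {s1.2}

Substituting into B glues patterns; closure does the rest.
the subtree at A composes to {out.1, s1.1, s2.1} {out.2, s2.2} {s1.2} on (s1, s2); out.j = own outer ports
the subtree at B composes to {out.1, s2.2, s3.1} {out.2} {s1.1, s2.1, s3.2} {s1.2} on (s1, s2, s3); out.j = own outer ports


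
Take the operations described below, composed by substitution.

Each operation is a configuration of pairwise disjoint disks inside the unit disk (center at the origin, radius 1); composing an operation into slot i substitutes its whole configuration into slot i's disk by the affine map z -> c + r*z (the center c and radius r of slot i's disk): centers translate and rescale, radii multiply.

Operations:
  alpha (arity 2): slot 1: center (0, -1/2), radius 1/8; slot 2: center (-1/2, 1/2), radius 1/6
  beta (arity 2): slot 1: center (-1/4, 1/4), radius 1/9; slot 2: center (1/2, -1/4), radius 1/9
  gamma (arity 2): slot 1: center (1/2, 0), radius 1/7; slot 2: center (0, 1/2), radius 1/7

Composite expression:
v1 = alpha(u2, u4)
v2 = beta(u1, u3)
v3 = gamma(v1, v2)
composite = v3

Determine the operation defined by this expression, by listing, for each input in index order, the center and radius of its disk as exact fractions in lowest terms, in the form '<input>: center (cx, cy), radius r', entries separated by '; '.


u1: center (-1/28, 15/28), radius 1/63; u2: center (1/2, -1/14), radius 1/56; u3: center (1/14, 13/28), radius 1/63; u4: center (3/7, 1/14), radius 1/42


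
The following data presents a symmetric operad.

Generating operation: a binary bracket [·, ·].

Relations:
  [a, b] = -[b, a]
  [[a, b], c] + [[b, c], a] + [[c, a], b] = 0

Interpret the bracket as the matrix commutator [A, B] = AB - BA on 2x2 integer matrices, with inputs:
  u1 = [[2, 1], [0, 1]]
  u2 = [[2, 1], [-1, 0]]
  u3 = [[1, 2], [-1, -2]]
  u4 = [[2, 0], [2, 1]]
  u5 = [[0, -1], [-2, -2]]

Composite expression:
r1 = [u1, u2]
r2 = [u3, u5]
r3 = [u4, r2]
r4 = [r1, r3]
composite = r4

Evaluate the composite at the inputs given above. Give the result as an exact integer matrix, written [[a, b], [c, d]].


[[31, 42], [-20, -31]]

[u1, u2] = [[-1, -1], [1, 1]]
[u3, u5] = [[-5, -7], [4, 5]]
[u4, [u3, u5]] = [[14, -7], [-24, -14]]
[[u1, u2], [u4, [u3, u5]]] = [[31, 42], [-20, -31]]


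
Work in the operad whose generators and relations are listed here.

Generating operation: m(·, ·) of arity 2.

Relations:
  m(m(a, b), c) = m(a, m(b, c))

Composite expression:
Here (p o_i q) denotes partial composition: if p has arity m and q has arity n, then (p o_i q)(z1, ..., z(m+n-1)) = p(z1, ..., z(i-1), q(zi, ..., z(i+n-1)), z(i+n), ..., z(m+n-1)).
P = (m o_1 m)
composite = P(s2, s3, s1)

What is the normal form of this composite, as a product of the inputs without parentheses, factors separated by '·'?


s2 · s3 · s1

The m-tree's shape is irrelevant; the s-reading-order decides.
m(s2, s3) flattens to s2 · s3
m(m(s2, s3), s1) flattens to s2 · s3 · s1


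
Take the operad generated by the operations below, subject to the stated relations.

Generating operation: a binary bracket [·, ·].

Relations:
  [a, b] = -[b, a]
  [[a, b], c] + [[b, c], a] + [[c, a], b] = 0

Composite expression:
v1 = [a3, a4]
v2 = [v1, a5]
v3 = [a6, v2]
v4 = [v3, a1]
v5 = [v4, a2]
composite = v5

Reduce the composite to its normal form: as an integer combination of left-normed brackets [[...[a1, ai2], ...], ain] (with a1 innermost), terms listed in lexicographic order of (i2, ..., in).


[[[[[a1, a3], a4], a5], a6], a2] - [[[[[a1, a4], a3], a5], a6], a2] - [[[[[a1, a5], a3], a4], a6], a2] + [[[[[a1, a5], a4], a3], a6], a2] - [[[[[a1, a6], a3], a4], a5], a2] + [[[[[a1, a6], a4], a3], a5], a2] + [[[[[a1, a6], a5], a3], a4], a2] - [[[[[a1, a6], a5], a4], a3], a2]

Skip Jacobi rewriting: expand, keep a1-initial words, read off terms.
Composite bracket: [[[a6, [[a3, a4], a5]], a1], a2]
Full expansion: 32 signed words from ab - ba (2^5 = 32).
The a1-initial words carry the normal form:
  a1a3a4a5a6a2 appears with sign +1, giving the term +[[[[[a1, a3], a4], a5], a6], a2]
  a1a4a3a5a6a2 appears with sign -1, giving the term -[[[[[a1, a4], a3], a5], a6], a2]
  a1a5a3a4a6a2 appears with sign -1, giving the term -[[[[[a1, a5], a3], a4], a6], a2]
  a1a5a4a3a6a2 appears with sign +1, giving the term +[[[[[a1, a5], a4], a3], a6], a2]
  a1a6a3a4a5a2 appears with sign -1, giving the term -[[[[[a1, a6], a3], a4], a5], a2]
  a1a6a4a3a5a2 appears with sign +1, giving the term +[[[[[a1, a6], a4], a3], a5], a2]
  a1a6a5a3a4a2 appears with sign +1, giving the term +[[[[[a1, a6], a5], a3], a4], a2]
  a1a6a5a4a3a2 appears with sign -1, giving the term -[[[[[a1, a6], a5], a4], a3], a2]


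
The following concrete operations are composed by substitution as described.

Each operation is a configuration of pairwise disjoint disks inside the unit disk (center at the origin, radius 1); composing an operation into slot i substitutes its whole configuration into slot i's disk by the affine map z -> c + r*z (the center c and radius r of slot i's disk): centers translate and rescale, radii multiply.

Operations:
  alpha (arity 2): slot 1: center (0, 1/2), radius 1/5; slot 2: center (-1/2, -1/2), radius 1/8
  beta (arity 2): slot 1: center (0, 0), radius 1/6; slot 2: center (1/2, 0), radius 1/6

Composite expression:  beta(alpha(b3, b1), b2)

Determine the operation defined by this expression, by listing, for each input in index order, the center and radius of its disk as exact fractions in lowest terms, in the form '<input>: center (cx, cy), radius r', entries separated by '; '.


Each b-disk chains the slot maps above it in beta; radii multiply.
for b3, the 2-step affine chain lands on center (0, 1/12), radius 1/30
for b1, the 2-step affine chain lands on center (-1/12, -1/12), radius 1/48
for b2, the 1-step affine chain lands on center (1/2, 0), radius 1/6

b1: center (-1/12, -1/12), radius 1/48; b2: center (1/2, 0), radius 1/6; b3: center (0, 1/12), radius 1/30


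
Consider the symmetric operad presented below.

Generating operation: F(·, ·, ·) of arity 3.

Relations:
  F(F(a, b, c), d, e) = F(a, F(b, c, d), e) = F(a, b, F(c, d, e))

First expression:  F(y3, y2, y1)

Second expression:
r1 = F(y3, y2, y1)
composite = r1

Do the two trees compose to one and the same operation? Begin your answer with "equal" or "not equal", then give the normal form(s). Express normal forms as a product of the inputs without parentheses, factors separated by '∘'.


equal; both compose to y3 ∘ y2 ∘ y1

The first composite normalizes to y3 ∘ y2 ∘ y1
The second composite normalizes to y3 ∘ y2 ∘ y1
Same normal form: equal.


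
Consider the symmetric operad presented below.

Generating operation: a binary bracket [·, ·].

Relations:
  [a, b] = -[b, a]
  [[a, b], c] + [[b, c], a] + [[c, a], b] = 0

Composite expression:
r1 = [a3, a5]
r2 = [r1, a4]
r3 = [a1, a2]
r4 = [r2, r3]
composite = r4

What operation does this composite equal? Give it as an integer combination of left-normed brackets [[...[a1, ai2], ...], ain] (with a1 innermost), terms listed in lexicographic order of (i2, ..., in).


A multilinear Lie element is pinned by a1-initial words (a1 innermost).
Composite bracket: [[[a3, a5], a4], [a1, a2]]
The bracket unfolds into 16 signed words via [a, b] = ab - ba (2^4 = 16).
Collect the words opening with a1:
  from a1a2a3a5a4, sign -1: term -[[[[a1, a2], a3], a5], a4]
  from a1a2a4a3a5, sign +1: term +[[[[a1, a2], a4], a3], a5]
  from a1a2a4a5a3, sign -1: term -[[[[a1, a2], a4], a5], a3]
  from a1a2a5a3a4, sign +1: term +[[[[a1, a2], a5], a3], a4]

-[[[[a1, a2], a3], a5], a4] + [[[[a1, a2], a4], a3], a5] - [[[[a1, a2], a4], a5], a3] + [[[[a1, a2], a5], a3], a4]


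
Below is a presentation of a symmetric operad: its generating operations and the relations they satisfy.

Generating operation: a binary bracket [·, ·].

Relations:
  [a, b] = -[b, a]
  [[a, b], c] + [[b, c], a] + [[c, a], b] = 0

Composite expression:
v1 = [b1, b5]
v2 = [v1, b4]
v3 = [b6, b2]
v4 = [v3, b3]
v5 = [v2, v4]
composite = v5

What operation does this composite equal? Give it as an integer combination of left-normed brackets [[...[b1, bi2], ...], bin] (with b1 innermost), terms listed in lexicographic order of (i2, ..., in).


-[[[[[b1, b5], b4], b2], b6], b3] + [[[[[b1, b5], b4], b3], b2], b6] - [[[[[b1, b5], b4], b3], b6], b2] + [[[[[b1, b5], b4], b6], b2], b3]


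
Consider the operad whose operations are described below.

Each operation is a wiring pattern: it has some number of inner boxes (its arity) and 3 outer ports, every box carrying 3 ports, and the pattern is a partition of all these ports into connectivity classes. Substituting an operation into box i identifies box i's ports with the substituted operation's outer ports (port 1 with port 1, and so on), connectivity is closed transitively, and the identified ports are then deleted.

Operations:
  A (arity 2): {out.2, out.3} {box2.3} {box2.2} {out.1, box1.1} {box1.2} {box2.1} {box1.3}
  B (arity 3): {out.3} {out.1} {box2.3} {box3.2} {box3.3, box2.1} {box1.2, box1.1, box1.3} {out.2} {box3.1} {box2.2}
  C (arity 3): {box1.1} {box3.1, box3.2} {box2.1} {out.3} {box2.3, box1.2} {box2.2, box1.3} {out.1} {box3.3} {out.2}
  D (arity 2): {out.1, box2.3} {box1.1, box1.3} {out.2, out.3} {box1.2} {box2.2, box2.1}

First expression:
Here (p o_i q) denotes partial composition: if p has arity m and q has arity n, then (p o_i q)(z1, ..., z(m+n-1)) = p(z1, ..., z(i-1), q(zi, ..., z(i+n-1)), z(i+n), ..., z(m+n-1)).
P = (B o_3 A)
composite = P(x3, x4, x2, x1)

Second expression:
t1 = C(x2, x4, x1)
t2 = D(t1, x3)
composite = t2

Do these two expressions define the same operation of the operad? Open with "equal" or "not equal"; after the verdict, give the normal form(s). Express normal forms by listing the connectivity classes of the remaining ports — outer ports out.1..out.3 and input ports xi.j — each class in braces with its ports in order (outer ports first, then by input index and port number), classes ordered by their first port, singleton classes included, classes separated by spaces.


Reducing the first expression gives {out.1} {out.2} {out.3} {x1.1} {x1.2} {x1.3} {x2.1} {x2.2} {x2.3} {x3.1, x3.2, x3.3} {x4.1} {x4.2} {x4.3}
Reducing the second expression gives {out.1, x3.3} {out.2, out.3} {x1.1, x1.2} {x1.3} {x2.1} {x2.2, x4.3} {x2.3, x4.2} {x3.1, x3.2} {x4.1}
The forms do not match — not equal.

not equal; the first gives {out.1} {out.2} {out.3} {x1.1} {x1.2} {x1.3} {x2.1} {x2.2} {x2.3} {x3.1, x3.2, x3.3} {x4.1} {x4.2} {x4.3} and the second {out.1, x3.3} {out.2, out.3} {x1.1, x1.2} {x1.3} {x2.1} {x2.2, x4.3} {x2.3, x4.2} {x3.1, x3.2} {x4.1}


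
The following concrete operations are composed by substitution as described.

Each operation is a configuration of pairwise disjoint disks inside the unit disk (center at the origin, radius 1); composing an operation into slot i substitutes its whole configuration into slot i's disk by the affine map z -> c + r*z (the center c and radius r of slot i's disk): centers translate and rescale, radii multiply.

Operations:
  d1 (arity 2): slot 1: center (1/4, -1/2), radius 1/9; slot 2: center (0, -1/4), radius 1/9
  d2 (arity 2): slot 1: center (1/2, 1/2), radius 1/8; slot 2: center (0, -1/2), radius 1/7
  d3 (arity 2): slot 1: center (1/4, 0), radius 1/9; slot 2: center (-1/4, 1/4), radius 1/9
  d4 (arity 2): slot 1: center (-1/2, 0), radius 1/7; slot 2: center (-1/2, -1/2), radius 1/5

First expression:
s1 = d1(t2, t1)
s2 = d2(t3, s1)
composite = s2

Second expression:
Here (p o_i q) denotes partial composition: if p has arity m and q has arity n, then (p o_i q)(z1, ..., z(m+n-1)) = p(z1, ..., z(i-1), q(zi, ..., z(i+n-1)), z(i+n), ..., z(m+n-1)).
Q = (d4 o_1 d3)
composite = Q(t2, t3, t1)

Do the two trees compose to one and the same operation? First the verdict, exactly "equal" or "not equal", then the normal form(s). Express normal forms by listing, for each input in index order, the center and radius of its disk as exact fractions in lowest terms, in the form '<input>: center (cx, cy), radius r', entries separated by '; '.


In normal form, the first expression is t1: center (0, -15/28), radius 1/63; t2: center (1/28, -4/7), radius 1/63; t3: center (1/2, 1/2), radius 1/8
In normal form, the second expression is t1: center (-1/2, -1/2), radius 1/5; t2: center (-13/28, 0), radius 1/63; t3: center (-15/28, 1/28), radius 1/63
Different reductions; not equal.

not equal; the first gives t1: center (0, -15/28), radius 1/63; t2: center (1/28, -4/7), radius 1/63; t3: center (1/2, 1/2), radius 1/8 and the second t1: center (-1/2, -1/2), radius 1/5; t2: center (-13/28, 0), radius 1/63; t3: center (-15/28, 1/28), radius 1/63


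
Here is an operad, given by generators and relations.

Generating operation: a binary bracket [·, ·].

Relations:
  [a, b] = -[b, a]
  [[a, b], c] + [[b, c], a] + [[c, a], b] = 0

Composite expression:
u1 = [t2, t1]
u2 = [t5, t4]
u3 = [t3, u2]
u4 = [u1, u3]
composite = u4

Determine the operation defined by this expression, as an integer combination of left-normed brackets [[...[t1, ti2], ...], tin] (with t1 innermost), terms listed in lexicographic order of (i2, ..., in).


[[[[t1, t2], t3], t4], t5] - [[[[t1, t2], t3], t5], t4] - [[[[t1, t2], t4], t5], t3] + [[[[t1, t2], t5], t4], t3]

Expand each bracket as ab - ba; the t1-initial words give the coefficients.
Composite bracket: [[t2, t1], [t3, [t5, t4]]]
Each bracket splits as ab - ba, giving 16 signed words (2^4 = 16).
Coefficients come from the t1-initial words:
  sign of t1t2t3t4t5 is +1, so it contributes +[[[[t1, t2], t3], t4], t5]
  sign of t1t2t3t5t4 is -1, so it contributes -[[[[t1, t2], t3], t5], t4]
  sign of t1t2t4t5t3 is -1, so it contributes -[[[[t1, t2], t4], t5], t3]
  sign of t1t2t5t4t3 is +1, so it contributes +[[[[t1, t2], t5], t4], t3]


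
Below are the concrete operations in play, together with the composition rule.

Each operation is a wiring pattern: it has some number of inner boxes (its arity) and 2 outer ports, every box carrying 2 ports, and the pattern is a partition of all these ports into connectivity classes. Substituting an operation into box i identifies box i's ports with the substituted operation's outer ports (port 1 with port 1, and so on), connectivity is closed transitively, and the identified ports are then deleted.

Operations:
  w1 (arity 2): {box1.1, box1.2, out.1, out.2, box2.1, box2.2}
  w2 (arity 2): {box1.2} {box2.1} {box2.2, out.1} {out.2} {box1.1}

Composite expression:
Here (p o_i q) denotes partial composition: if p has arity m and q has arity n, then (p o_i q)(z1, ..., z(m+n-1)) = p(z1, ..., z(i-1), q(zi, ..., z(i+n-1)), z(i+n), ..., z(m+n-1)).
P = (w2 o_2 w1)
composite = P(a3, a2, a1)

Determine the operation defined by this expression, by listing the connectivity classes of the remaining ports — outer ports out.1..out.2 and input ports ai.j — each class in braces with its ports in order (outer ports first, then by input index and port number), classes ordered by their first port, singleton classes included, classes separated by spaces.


{out.1, a1.1, a1.2, a2.1, a2.2} {out.2} {a3.1} {a3.2}

Substituting into w2 glues patterns; closure does the rest.
through w1, on inputs (a2, a1): {out.1, out.2, a1.1, a1.2, a2.1, a2.2} (out.j = stage outer ports)
through w2, on inputs (a3, a2, a1): {out.1, a1.1, a1.2, a2.1, a2.2} {out.2} {a3.1} {a3.2} (out.j = stage outer ports)


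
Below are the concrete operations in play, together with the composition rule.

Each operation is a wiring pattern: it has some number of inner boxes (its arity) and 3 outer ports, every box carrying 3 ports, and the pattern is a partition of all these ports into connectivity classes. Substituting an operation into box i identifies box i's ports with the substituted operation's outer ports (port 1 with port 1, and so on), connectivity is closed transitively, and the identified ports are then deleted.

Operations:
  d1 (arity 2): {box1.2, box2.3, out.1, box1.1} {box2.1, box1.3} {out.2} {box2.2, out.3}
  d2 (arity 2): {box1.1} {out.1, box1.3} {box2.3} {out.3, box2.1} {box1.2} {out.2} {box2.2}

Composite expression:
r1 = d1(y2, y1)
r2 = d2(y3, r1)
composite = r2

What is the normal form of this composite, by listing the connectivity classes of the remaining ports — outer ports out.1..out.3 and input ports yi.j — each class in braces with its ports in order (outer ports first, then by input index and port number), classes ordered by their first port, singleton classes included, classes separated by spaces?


{out.1, y3.3} {out.2} {out.3, y1.3, y2.1, y2.2} {y1.1, y2.3} {y1.2} {y3.1} {y3.2}

Reachability decides: close wires over d2-identified ports.
the subtree at d1 composes to {out.1, y1.3, y2.1, y2.2} {out.2} {out.3, y1.2} {y1.1, y2.3} on (y2, y1); out.j = own outer ports
the subtree at d2 composes to {out.1, y3.3} {out.2} {out.3, y1.3, y2.1, y2.2} {y1.1, y2.3} {y1.2} {y3.1} {y3.2} on (y3, y2, y1); out.j = own outer ports


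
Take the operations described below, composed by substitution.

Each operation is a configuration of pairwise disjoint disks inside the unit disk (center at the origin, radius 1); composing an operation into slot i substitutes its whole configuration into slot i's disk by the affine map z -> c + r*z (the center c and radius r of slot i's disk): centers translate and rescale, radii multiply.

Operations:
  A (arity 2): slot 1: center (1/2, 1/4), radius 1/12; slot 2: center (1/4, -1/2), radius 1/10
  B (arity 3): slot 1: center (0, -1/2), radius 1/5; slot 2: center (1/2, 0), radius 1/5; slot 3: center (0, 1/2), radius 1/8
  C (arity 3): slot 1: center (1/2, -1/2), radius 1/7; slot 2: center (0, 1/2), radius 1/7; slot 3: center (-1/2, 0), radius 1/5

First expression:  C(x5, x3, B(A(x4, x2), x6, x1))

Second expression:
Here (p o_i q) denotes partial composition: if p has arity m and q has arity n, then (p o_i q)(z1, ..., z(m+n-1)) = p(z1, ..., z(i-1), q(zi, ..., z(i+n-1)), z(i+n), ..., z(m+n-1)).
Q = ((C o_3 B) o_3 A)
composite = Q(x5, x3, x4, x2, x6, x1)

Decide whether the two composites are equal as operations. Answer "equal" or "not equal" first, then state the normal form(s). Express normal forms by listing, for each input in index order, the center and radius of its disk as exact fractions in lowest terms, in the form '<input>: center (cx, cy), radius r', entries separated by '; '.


In normal form, the first expression is x1: center (-1/2, 1/10), radius 1/40; x2: center (-49/100, -3/25), radius 1/250; x3: center (0, 1/2), radius 1/7; x4: center (-12/25, -9/100), radius 1/300; x5: center (1/2, -1/2), radius 1/7; x6: center (-2/5, 0), radius 1/25
In normal form, the second expression is x1: center (-1/2, 1/10), radius 1/40; x2: center (-49/100, -3/25), radius 1/250; x3: center (0, 1/2), radius 1/7; x4: center (-12/25, -9/100), radius 1/300; x5: center (1/2, -1/2), radius 1/7; x6: center (-2/5, 0), radius 1/25
The normal forms match — equal.

equal — both sides give x1: center (-1/2, 1/10), radius 1/40; x2: center (-49/100, -3/25), radius 1/250; x3: center (0, 1/2), radius 1/7; x4: center (-12/25, -9/100), radius 1/300; x5: center (1/2, -1/2), radius 1/7; x6: center (-2/5, 0), radius 1/25


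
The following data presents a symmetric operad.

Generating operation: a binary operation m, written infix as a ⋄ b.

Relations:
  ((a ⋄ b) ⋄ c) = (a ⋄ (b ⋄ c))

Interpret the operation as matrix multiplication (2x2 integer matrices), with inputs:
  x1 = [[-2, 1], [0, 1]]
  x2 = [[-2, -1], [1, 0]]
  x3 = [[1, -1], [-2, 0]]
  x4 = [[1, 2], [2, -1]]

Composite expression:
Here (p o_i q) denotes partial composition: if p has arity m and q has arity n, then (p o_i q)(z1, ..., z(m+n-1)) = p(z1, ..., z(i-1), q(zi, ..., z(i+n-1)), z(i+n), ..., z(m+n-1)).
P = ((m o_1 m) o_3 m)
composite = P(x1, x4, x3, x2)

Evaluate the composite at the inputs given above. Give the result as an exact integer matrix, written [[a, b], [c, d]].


[[-20, -10], [-10, -4]]

(x1 ⋄ x4) = [[0, -5], [2, -1]]
(x3 ⋄ x2) = [[-3, -1], [4, 2]]
((x1 ⋄ x4) ⋄ (x3 ⋄ x2)) = [[-20, -10], [-10, -4]]


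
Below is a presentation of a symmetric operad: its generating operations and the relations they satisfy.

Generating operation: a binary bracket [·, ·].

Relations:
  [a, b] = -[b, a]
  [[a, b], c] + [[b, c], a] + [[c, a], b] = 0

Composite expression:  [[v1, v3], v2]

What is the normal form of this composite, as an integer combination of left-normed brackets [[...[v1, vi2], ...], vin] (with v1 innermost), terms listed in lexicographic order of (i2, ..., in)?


[[v1, v3], v2]

Skip Jacobi rewriting: expand, keep v1-initial words, read off terms.
Composite bracket: [[v1, v3], v2]
Expanding via [a, b] = ab - ba: 4 signed words (2^2 = 4).
Keep just the words that open with v1:
  v1v3v2 (sign +1) contributes +[[v1, v3], v2]


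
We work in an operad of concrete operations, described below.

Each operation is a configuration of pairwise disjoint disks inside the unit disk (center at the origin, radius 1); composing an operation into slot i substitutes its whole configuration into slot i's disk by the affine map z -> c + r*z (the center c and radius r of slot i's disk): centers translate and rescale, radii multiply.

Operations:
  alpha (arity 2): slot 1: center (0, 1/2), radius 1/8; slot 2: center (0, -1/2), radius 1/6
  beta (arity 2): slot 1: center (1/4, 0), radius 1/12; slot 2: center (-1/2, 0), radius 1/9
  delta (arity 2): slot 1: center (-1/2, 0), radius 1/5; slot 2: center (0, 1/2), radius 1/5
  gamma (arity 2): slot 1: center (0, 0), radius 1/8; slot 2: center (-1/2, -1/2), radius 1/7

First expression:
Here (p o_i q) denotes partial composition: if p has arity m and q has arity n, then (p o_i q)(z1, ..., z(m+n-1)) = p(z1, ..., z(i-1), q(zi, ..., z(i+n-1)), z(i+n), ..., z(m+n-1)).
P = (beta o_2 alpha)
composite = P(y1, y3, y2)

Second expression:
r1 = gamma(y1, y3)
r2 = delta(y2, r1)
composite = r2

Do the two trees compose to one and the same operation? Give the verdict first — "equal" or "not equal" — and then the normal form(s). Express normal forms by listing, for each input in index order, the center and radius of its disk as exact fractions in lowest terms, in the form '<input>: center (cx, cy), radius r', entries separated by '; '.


The first expression reduces to y1: center (1/4, 0), radius 1/12; y2: center (-1/2, -1/18), radius 1/54; y3: center (-1/2, 1/18), radius 1/72
The second expression reduces to y1: center (0, 1/2), radius 1/40; y2: center (-1/2, 0), radius 1/5; y3: center (-1/10, 2/5), radius 1/35
They disagree, so not equal.

not equal; first: y1: center (1/4, 0), radius 1/12; y2: center (-1/2, -1/18), radius 1/54; y3: center (-1/2, 1/18), radius 1/72; second: y1: center (0, 1/2), radius 1/40; y2: center (-1/2, 0), radius 1/5; y3: center (-1/10, 2/5), radius 1/35


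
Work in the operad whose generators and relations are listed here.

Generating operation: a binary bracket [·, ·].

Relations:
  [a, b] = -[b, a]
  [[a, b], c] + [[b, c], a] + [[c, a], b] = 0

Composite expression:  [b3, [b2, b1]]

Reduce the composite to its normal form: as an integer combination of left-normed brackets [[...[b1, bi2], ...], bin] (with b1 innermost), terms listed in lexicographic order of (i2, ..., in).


A multilinear Lie element is pinned by b1-initial words (b1 innermost).
Composite bracket: [b3, [b2, b1]]
Full expansion: 4 signed words from ab - ba (2^2 = 4).
Keep just the words that open with b1:
  b1b2b3 (sign +1) contributes +[[b1, b2], b3]

[[b1, b2], b3]


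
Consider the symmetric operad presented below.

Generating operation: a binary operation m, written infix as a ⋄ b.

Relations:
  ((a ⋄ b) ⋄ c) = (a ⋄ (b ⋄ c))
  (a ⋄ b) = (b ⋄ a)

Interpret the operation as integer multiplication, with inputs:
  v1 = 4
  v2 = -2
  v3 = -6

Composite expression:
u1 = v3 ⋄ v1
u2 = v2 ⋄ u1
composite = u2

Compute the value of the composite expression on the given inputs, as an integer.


48

(v3 ⋄ v1) = -24
(v2 ⋄ (v3 ⋄ v1)) = 48


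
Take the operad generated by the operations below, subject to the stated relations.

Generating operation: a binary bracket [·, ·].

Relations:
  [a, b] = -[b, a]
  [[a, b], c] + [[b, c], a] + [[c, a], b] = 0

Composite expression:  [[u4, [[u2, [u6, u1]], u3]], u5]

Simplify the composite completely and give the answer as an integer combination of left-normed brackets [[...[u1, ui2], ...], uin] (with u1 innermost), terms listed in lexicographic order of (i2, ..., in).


Left-normed coefficients sit on the u1-initial expansion words.
Composite bracket: [[u4, [[u2, [u6, u1]], u3]], u5]
Under [a, b] = ab - ba we get 32 signed associative words (2^5 = 32).
Only words starting with u1 matter:
  u1u6u2u3u4u5 (sign -1) contributes -[[[[[u1, u6], u2], u3], u4], u5]

-[[[[[u1, u6], u2], u3], u4], u5]


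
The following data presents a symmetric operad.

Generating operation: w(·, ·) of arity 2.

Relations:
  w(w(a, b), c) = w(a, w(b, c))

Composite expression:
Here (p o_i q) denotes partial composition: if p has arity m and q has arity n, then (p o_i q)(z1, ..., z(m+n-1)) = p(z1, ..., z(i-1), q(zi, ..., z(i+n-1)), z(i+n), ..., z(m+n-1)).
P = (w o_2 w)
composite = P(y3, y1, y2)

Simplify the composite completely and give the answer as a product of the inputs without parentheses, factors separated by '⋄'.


y3 ⋄ y1 ⋄ y2

Key point: w is associative — brackets drop, the y-order remains.
w(y1, y2) linearizes to y1 ⋄ y2
w(y3, w(y1, y2)) linearizes to y3 ⋄ y1 ⋄ y2


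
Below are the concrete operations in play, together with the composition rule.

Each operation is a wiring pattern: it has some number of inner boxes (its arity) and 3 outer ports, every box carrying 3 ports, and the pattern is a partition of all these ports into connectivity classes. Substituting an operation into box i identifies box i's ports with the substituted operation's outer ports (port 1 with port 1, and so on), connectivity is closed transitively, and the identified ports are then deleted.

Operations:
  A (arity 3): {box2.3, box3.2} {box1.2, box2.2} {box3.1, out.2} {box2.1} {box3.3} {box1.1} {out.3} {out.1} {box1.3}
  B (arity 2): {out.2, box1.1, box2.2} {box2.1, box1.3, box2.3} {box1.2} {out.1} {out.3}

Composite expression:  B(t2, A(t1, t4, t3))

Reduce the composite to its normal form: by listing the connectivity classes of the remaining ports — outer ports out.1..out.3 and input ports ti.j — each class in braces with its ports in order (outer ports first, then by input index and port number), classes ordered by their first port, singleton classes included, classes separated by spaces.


{out.1} {out.2, t2.1, t3.1} {out.3} {t1.1} {t1.2, t4.2} {t1.3} {t2.2} {t2.3} {t3.2, t4.3} {t3.3} {t4.1}

Connectivity passes through glued B-boundaries; trace each wire chain.
A over (t1, t4, t3) gives {out.1} {out.2, t3.1} {out.3} {t1.1} {t1.2, t4.2} {t1.3} {t3.2, t4.3} {t3.3} {t4.1}, out.j being that stage's outer ports
B over (t2, t1, t4, t3) gives {out.1} {out.2, t2.1, t3.1} {out.3} {t1.1} {t1.2, t4.2} {t1.3} {t2.2} {t2.3} {t3.2, t4.3} {t3.3} {t4.1}, out.j being that stage's outer ports
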